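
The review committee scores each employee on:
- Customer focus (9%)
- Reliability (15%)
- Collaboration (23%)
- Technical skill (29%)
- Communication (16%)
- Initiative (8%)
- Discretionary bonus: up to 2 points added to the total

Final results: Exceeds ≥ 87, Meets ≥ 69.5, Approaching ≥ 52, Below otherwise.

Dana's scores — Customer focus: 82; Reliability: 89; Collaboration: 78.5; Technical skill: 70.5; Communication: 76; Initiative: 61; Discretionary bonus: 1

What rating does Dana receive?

Weighted total:
  Customer focus 82 × 0.09 = 7.38
  Reliability 89 × 0.15 = 13.35
  Collaboration 78.5 × 0.23 = 18.055
  Technical skill 70.5 × 0.29 = 20.445
  Communication 76 × 0.16 = 12.16
  Initiative 61 × 0.08 = 4.88
Sum = 76.27
Discretionary bonus: 76.27 + 1 = 77.27
77.27 is ≥ 69.5 and < 87 → Meets

Meets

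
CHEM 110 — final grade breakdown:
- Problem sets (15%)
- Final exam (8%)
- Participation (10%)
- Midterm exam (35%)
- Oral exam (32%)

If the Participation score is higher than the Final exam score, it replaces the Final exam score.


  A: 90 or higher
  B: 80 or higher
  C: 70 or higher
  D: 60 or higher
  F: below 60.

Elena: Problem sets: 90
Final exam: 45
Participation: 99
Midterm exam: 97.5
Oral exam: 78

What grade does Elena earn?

A

Participation (99) > Final exam (45), so Final exam counts as 99.
Weighted total:
  Problem sets 90 × 0.15 = 13.5
  Final exam 99 × 0.08 = 7.92
  Participation 99 × 0.1 = 9.9
  Midterm exam 97.5 × 0.35 = 34.125
  Oral exam 78 × 0.32 = 24.96
Sum = 90.405
90.405 ≥ 90 → A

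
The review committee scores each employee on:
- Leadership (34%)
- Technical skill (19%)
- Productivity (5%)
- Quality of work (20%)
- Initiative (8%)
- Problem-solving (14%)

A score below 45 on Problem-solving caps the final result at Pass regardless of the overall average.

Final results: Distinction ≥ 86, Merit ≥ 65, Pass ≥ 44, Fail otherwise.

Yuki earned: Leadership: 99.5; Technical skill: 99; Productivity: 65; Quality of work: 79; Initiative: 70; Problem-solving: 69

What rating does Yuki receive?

Distinction

Problem-solving score 69 ≥ 45: minimum met.
Weighted total:
  Leadership 99.5 × 0.34 = 33.83
  Technical skill 99 × 0.19 = 18.81
  Productivity 65 × 0.05 = 3.25
  Quality of work 79 × 0.2 = 15.8
  Initiative 70 × 0.08 = 5.6
  Problem-solving 69 × 0.14 = 9.66
Sum = 86.95
86.95 ≥ 86 → Distinction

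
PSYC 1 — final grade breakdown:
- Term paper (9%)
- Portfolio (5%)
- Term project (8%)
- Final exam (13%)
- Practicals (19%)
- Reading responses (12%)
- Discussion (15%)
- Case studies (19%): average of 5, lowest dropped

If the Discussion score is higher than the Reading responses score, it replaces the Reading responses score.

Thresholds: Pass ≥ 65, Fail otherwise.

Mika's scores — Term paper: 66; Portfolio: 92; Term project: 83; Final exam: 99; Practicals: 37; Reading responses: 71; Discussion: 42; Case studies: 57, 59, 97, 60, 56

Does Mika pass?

Fail

Case studies: drop 56 → average of remaining 4 = 273/4 = 68.25
Discussion (42) ≤ Reading responses (71), so Reading responses stays at 71.
Weighted total:
  Term paper 66 × 0.09 = 5.94
  Portfolio 92 × 0.05 = 4.6
  Term project 83 × 0.08 = 6.64
  Final exam 99 × 0.13 = 12.87
  Practicals 37 × 0.19 = 7.03
  Reading responses 71 × 0.12 = 8.52
  Discussion 42 × 0.15 = 6.3
  Case studies 68.25 × 0.19 = 12.9675
Sum = 64.8675
64.8675 < 65 → Fail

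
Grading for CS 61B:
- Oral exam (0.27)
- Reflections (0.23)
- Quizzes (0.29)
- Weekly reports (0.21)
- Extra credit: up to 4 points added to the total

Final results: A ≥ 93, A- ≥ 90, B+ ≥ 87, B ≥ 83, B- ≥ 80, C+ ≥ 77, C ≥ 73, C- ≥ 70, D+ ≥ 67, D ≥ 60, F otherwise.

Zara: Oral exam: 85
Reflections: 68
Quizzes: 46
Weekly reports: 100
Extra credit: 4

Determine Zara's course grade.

C

Weighted total:
  Oral exam 85 × 0.27 = 22.95
  Reflections 68 × 0.23 = 15.64
  Quizzes 46 × 0.29 = 13.34
  Weekly reports 100 × 0.21 = 21
Sum = 72.93
Extra credit: 72.93 + 4 = 76.93
76.93 is ≥ 73 and < 77 → C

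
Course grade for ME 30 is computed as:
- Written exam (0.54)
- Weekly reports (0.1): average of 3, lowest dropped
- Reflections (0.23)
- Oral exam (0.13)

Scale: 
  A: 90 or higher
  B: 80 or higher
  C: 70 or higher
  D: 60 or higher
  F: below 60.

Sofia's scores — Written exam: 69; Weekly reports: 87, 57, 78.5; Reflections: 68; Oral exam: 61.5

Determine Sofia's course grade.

Weekly reports: drop 57 → average of remaining 2 = 165.5/2 = 82.75
Weighted total:
  Written exam 69 × 0.54 = 37.26
  Weekly reports 82.75 × 0.1 = 8.275
  Reflections 68 × 0.23 = 15.64
  Oral exam 61.5 × 0.13 = 7.995
Sum = 69.17
69.17 is ≥ 60 and < 70 → D

D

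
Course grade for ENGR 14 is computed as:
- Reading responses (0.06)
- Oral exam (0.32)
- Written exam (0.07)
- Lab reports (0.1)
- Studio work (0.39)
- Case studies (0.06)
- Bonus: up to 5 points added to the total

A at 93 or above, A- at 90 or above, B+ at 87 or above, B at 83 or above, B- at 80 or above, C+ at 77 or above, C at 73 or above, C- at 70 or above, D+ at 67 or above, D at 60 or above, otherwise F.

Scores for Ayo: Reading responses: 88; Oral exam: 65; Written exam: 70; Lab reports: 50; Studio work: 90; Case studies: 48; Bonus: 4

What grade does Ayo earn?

C+

Weighted total:
  Reading responses 88 × 0.06 = 5.28
  Oral exam 65 × 0.32 = 20.8
  Written exam 70 × 0.07 = 4.9
  Lab reports 50 × 0.1 = 5
  Studio work 90 × 0.39 = 35.1
  Case studies 48 × 0.06 = 2.88
Sum = 73.96
Bonus: 73.96 + 4 = 77.96
77.96 is ≥ 77 and < 80 → C+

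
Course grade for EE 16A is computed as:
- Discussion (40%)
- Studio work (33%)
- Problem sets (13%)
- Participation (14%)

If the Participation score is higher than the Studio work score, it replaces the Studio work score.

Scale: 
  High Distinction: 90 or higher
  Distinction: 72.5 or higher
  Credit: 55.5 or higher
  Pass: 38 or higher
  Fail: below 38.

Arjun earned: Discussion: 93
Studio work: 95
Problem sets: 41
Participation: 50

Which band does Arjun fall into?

Participation (50) ≤ Studio work (95), so Studio work stays at 95.
Weighted total:
  Discussion 93 × 0.4 = 37.2
  Studio work 95 × 0.33 = 31.35
  Problem sets 41 × 0.13 = 5.33
  Participation 50 × 0.14 = 7
Sum = 80.88
80.88 is ≥ 72.5 and < 90 → Distinction

Distinction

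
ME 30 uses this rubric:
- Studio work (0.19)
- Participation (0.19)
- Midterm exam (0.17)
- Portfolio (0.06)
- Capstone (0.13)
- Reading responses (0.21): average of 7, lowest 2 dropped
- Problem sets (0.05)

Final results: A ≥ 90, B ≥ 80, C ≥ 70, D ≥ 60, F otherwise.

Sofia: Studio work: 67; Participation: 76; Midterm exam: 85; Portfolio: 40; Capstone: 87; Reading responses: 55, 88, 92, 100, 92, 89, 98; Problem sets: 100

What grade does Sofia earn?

Reading responses: drop 55, 88 → average of remaining 5 = 471/5 = 94.2
Weighted total:
  Studio work 67 × 0.19 = 12.73
  Participation 76 × 0.19 = 14.44
  Midterm exam 85 × 0.17 = 14.45
  Portfolio 40 × 0.06 = 2.4
  Capstone 87 × 0.13 = 11.31
  Reading responses 94.2 × 0.21 = 19.782
  Problem sets 100 × 0.05 = 5
Sum = 80.112
80.112 is ≥ 80 and < 90 → B

B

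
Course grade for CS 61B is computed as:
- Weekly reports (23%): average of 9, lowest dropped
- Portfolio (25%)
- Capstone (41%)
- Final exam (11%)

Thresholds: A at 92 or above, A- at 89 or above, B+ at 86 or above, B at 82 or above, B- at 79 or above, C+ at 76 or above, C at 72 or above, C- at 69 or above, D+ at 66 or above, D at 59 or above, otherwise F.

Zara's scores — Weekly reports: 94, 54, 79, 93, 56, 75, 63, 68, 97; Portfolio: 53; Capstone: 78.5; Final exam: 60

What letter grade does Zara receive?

C-

Weekly reports: drop 54 → average of remaining 8 = 625/8 = 78.125
Weighted total:
  Weekly reports 78.125 × 0.23 = 17.96875
  Portfolio 53 × 0.25 = 13.25
  Capstone 78.5 × 0.41 = 32.185
  Final exam 60 × 0.11 = 6.6
Sum = 70.00375
70.00375 is ≥ 69 and < 72 → C-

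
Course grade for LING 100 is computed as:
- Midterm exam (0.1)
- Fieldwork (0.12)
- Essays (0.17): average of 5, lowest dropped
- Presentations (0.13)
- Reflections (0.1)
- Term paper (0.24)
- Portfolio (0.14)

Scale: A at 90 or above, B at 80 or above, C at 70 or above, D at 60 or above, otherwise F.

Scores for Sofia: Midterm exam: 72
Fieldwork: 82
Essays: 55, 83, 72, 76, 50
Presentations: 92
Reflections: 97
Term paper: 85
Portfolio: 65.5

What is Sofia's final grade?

B

Essays: drop 50 → average of remaining 4 = 286/4 = 71.5
Weighted total:
  Midterm exam 72 × 0.1 = 7.2
  Fieldwork 82 × 0.12 = 9.84
  Essays 71.5 × 0.17 = 12.155
  Presentations 92 × 0.13 = 11.96
  Reflections 97 × 0.1 = 9.7
  Term paper 85 × 0.24 = 20.4
  Portfolio 65.5 × 0.14 = 9.17
Sum = 80.425
80.425 is ≥ 80 and < 90 → B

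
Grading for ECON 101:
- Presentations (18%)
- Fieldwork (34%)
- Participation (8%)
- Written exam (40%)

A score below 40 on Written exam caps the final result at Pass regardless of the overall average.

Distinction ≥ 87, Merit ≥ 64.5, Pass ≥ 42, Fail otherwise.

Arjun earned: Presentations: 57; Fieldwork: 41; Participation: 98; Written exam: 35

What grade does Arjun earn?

Pass

Written exam score 35 < 40: minimum not met.
Weighted total:
  Presentations 57 × 0.18 = 10.26
  Fieldwork 41 × 0.34 = 13.94
  Participation 98 × 0.08 = 7.84
  Written exam 35 × 0.4 = 14
Sum = 46.04
46.04 would be Pass; cap at Pass applies → Pass.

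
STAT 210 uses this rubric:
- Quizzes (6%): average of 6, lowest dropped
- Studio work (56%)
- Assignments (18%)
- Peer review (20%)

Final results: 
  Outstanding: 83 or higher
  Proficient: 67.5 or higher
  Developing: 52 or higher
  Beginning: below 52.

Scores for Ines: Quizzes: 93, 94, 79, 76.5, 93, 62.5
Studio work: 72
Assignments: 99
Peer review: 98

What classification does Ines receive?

Proficient

Quizzes: drop 62.5 → average of remaining 5 = 435.5/5 = 87.1
Weighted total:
  Quizzes 87.1 × 0.06 = 5.226
  Studio work 72 × 0.56 = 40.32
  Assignments 99 × 0.18 = 17.82
  Peer review 98 × 0.2 = 19.6
Sum = 82.966
82.966 is ≥ 67.5 and < 83 → Proficient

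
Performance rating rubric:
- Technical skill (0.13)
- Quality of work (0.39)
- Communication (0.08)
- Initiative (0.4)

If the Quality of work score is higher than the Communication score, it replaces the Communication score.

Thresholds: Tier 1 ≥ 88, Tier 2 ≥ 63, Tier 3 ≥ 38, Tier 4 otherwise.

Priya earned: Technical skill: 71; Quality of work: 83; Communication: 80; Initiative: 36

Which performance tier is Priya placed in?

Quality of work (83) > Communication (80), so Communication counts as 83.
Weighted total:
  Technical skill 71 × 0.13 = 9.23
  Quality of work 83 × 0.39 = 32.37
  Communication 83 × 0.08 = 6.64
  Initiative 36 × 0.4 = 14.4
Sum = 62.64
62.64 is ≥ 38 and < 63 → Tier 3

Tier 3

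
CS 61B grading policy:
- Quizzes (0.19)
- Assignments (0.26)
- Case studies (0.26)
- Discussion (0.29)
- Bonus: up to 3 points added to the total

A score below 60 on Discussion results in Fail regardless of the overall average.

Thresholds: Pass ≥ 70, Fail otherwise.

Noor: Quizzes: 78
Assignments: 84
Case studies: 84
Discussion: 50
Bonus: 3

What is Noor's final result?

Fail

Discussion score 50 < 60: minimum not met.
Weighted total:
  Quizzes 78 × 0.19 = 14.82
  Assignments 84 × 0.26 = 21.84
  Case studies 84 × 0.26 = 21.84
  Discussion 50 × 0.29 = 14.5
Sum = 73
Bonus: 73 + 3 = 76
Because the Discussion minimum was not met, the result is Fail.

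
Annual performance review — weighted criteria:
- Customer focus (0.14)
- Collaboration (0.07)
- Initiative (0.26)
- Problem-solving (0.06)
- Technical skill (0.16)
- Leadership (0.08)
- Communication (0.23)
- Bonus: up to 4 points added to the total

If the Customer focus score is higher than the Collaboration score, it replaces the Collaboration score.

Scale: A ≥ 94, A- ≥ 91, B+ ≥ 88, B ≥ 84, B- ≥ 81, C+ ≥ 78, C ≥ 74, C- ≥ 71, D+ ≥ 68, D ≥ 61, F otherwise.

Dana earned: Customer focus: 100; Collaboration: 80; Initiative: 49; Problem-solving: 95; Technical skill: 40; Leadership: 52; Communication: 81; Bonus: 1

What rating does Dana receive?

D+

Customer focus (100) > Collaboration (80), so Collaboration counts as 100.
Weighted total:
  Customer focus 100 × 0.14 = 14
  Collaboration 100 × 0.07 = 7
  Initiative 49 × 0.26 = 12.74
  Problem-solving 95 × 0.06 = 5.7
  Technical skill 40 × 0.16 = 6.4
  Leadership 52 × 0.08 = 4.16
  Communication 81 × 0.23 = 18.63
Sum = 68.63
Bonus: 68.63 + 1 = 69.63
69.63 is ≥ 68 and < 71 → D+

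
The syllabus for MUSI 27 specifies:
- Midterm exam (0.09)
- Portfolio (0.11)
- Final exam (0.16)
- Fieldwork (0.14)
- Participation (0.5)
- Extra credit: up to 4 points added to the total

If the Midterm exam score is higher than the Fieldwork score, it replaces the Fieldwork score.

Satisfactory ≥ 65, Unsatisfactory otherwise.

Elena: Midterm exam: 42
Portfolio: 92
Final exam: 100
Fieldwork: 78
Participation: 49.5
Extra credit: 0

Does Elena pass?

Satisfactory

Midterm exam (42) ≤ Fieldwork (78), so Fieldwork stays at 78.
Weighted total:
  Midterm exam 42 × 0.09 = 3.78
  Portfolio 92 × 0.11 = 10.12
  Final exam 100 × 0.16 = 16
  Fieldwork 78 × 0.14 = 10.92
  Participation 49.5 × 0.5 = 24.75
Sum = 65.57
Extra credit: 65.57 + 0 = 65.57
65.57 ≥ 65 → Satisfactory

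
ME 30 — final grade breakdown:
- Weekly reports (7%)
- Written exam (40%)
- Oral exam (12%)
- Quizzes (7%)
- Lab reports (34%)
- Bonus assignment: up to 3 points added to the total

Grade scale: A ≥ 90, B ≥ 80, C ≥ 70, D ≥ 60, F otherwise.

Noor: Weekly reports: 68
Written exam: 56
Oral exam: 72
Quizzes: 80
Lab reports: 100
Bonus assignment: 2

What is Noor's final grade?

C

Weighted total:
  Weekly reports 68 × 0.07 = 4.76
  Written exam 56 × 0.4 = 22.4
  Oral exam 72 × 0.12 = 8.64
  Quizzes 80 × 0.07 = 5.6
  Lab reports 100 × 0.34 = 34
Sum = 75.4
Bonus assignment: 75.4 + 2 = 77.4
77.4 is ≥ 70 and < 80 → C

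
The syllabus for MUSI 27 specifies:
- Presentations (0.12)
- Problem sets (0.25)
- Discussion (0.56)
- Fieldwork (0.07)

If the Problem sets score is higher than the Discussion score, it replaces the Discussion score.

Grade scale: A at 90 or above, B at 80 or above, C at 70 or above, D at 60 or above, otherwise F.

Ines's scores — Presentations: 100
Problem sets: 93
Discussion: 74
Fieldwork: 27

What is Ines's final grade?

B

Problem sets (93) > Discussion (74), so Discussion counts as 93.
Weighted total:
  Presentations 100 × 0.12 = 12
  Problem sets 93 × 0.25 = 23.25
  Discussion 93 × 0.56 = 52.08
  Fieldwork 27 × 0.07 = 1.89
Sum = 89.22
89.22 is ≥ 80 and < 90 → B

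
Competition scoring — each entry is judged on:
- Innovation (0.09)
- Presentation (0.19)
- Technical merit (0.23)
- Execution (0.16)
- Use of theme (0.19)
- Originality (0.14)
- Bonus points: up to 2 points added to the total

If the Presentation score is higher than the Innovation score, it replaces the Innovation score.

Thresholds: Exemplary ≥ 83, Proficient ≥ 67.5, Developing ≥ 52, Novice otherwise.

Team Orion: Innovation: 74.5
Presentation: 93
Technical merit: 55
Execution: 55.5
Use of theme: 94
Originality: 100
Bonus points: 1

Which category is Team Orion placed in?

Proficient

Presentation (93) > Innovation (74.5), so Innovation counts as 93.
Weighted total:
  Innovation 93 × 0.09 = 8.37
  Presentation 93 × 0.19 = 17.67
  Technical merit 55 × 0.23 = 12.65
  Execution 55.5 × 0.16 = 8.88
  Use of theme 94 × 0.19 = 17.86
  Originality 100 × 0.14 = 14
Sum = 79.43
Bonus points: 79.43 + 1 = 80.43
80.43 is ≥ 67.5 and < 83 → Proficient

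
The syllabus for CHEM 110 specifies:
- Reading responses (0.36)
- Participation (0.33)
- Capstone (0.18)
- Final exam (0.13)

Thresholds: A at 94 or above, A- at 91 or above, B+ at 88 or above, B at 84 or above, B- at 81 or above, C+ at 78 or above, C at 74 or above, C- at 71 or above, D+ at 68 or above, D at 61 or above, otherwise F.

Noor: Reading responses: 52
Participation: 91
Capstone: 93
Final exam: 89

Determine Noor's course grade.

C

Weighted total:
  Reading responses 52 × 0.36 = 18.72
  Participation 91 × 0.33 = 30.03
  Capstone 93 × 0.18 = 16.74
  Final exam 89 × 0.13 = 11.57
Sum = 77.06
77.06 is ≥ 74 and < 78 → C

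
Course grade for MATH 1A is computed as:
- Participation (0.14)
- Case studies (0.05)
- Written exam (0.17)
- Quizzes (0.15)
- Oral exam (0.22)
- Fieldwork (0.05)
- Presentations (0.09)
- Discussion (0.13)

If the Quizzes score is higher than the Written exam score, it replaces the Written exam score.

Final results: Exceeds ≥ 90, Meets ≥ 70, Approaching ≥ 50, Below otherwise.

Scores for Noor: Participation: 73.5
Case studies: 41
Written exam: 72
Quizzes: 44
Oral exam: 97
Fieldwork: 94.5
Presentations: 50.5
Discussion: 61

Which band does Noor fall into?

Approaching

Quizzes (44) ≤ Written exam (72), so Written exam stays at 72.
Weighted total:
  Participation 73.5 × 0.14 = 10.29
  Case studies 41 × 0.05 = 2.05
  Written exam 72 × 0.17 = 12.24
  Quizzes 44 × 0.15 = 6.6
  Oral exam 97 × 0.22 = 21.34
  Fieldwork 94.5 × 0.05 = 4.725
  Presentations 50.5 × 0.09 = 4.545
  Discussion 61 × 0.13 = 7.93
Sum = 69.72
69.72 is ≥ 50 and < 70 → Approaching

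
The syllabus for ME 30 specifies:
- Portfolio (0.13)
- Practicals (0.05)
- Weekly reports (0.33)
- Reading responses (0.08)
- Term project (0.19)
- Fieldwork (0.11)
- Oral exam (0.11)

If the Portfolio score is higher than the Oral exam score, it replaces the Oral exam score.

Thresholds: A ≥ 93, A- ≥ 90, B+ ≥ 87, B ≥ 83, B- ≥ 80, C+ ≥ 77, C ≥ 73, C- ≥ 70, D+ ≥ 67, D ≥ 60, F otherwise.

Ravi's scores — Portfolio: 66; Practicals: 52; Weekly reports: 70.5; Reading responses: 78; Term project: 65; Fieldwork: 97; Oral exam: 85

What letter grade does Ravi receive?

Portfolio (66) ≤ Oral exam (85), so Oral exam stays at 85.
Weighted total:
  Portfolio 66 × 0.13 = 8.58
  Practicals 52 × 0.05 = 2.6
  Weekly reports 70.5 × 0.33 = 23.265
  Reading responses 78 × 0.08 = 6.24
  Term project 65 × 0.19 = 12.35
  Fieldwork 97 × 0.11 = 10.67
  Oral exam 85 × 0.11 = 9.35
Sum = 73.055
73.055 is ≥ 73 and < 77 → C

C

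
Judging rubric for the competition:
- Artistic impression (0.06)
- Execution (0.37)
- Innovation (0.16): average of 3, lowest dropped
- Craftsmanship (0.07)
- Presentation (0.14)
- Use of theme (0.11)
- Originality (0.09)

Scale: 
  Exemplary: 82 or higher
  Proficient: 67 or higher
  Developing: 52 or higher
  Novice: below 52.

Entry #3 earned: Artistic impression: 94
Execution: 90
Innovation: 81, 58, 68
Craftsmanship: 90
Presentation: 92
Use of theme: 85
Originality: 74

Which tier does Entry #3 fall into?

Exemplary

Innovation: drop 58 → average of remaining 2 = 149/2 = 74.5
Weighted total:
  Artistic impression 94 × 0.06 = 5.64
  Execution 90 × 0.37 = 33.3
  Innovation 74.5 × 0.16 = 11.92
  Craftsmanship 90 × 0.07 = 6.3
  Presentation 92 × 0.14 = 12.88
  Use of theme 85 × 0.11 = 9.35
  Originality 74 × 0.09 = 6.66
Sum = 86.05
86.05 ≥ 82 → Exemplary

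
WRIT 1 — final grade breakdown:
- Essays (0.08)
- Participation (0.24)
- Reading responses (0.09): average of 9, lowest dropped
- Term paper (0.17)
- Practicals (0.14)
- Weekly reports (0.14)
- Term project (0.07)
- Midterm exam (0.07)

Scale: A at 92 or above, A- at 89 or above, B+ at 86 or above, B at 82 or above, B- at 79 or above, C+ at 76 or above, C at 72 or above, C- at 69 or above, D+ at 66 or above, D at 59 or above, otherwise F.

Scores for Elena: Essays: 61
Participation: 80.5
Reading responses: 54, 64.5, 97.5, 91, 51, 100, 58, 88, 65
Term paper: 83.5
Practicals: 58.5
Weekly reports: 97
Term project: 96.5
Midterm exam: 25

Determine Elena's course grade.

C

Reading responses: drop 51 → average of remaining 8 = 618/8 = 77.25
Weighted total:
  Essays 61 × 0.08 = 4.88
  Participation 80.5 × 0.24 = 19.32
  Reading responses 77.25 × 0.09 = 6.9525
  Term paper 83.5 × 0.17 = 14.195
  Practicals 58.5 × 0.14 = 8.19
  Weekly reports 97 × 0.14 = 13.58
  Term project 96.5 × 0.07 = 6.755
  Midterm exam 25 × 0.07 = 1.75
Sum = 75.6225
75.6225 is ≥ 72 and < 76 → C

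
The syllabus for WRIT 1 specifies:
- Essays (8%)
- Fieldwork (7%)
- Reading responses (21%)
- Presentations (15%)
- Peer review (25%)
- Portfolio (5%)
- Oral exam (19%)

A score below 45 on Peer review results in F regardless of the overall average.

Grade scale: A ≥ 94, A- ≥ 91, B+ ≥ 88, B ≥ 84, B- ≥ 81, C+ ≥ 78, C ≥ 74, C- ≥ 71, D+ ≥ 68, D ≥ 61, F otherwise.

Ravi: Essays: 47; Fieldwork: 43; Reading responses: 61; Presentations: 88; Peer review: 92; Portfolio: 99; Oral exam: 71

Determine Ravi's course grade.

C

Peer review score 92 ≥ 45: minimum met.
Weighted total:
  Essays 47 × 0.08 = 3.76
  Fieldwork 43 × 0.07 = 3.01
  Reading responses 61 × 0.21 = 12.81
  Presentations 88 × 0.15 = 13.2
  Peer review 92 × 0.25 = 23
  Portfolio 99 × 0.05 = 4.95
  Oral exam 71 × 0.19 = 13.49
Sum = 74.22
74.22 is ≥ 74 and < 78 → C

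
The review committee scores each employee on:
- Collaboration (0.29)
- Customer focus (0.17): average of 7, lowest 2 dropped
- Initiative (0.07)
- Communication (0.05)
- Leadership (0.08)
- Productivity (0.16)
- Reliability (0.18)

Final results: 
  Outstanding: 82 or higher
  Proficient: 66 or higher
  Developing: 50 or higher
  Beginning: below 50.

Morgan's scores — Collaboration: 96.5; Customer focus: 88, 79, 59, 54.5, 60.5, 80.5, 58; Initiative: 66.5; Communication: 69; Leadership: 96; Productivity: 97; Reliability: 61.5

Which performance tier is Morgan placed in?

Customer focus: drop 54.5, 58 → average of remaining 5 = 367/5 = 73.4
Weighted total:
  Collaboration 96.5 × 0.29 = 27.985
  Customer focus 73.4 × 0.17 = 12.478
  Initiative 66.5 × 0.07 = 4.655
  Communication 69 × 0.05 = 3.45
  Leadership 96 × 0.08 = 7.68
  Productivity 97 × 0.16 = 15.52
  Reliability 61.5 × 0.18 = 11.07
Sum = 82.838
82.838 ≥ 82 → Outstanding

Outstanding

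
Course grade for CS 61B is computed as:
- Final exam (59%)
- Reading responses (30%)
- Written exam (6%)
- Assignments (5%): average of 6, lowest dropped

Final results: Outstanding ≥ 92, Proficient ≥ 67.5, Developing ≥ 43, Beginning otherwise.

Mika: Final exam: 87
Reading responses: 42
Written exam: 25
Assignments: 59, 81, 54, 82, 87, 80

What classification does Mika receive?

Assignments: drop 54 → average of remaining 5 = 389/5 = 77.8
Weighted total:
  Final exam 87 × 0.59 = 51.33
  Reading responses 42 × 0.3 = 12.6
  Written exam 25 × 0.06 = 1.5
  Assignments 77.8 × 0.05 = 3.89
Sum = 69.32
69.32 is ≥ 67.5 and < 92 → Proficient

Proficient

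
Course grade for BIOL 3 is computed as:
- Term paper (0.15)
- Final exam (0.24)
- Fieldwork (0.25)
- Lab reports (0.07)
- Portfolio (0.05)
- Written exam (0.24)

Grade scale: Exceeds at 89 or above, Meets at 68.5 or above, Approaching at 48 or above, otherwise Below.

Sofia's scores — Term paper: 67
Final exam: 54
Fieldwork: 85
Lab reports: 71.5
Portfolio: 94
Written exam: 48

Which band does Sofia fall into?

Approaching

Weighted total:
  Term paper 67 × 0.15 = 10.05
  Final exam 54 × 0.24 = 12.96
  Fieldwork 85 × 0.25 = 21.25
  Lab reports 71.5 × 0.07 = 5.005
  Portfolio 94 × 0.05 = 4.7
  Written exam 48 × 0.24 = 11.52
Sum = 65.485
65.485 is ≥ 48 and < 68.5 → Approaching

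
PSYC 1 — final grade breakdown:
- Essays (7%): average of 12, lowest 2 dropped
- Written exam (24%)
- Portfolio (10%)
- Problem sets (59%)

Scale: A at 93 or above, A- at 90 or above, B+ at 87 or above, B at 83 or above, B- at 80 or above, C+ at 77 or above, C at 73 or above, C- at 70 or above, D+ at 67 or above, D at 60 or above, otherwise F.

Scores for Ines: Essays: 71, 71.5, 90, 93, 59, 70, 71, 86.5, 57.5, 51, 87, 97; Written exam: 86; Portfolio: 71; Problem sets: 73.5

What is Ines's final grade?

C

Essays: drop 51, 57.5 → average of remaining 10 = 796/10 = 79.6
Weighted total:
  Essays 79.6 × 0.07 = 5.572
  Written exam 86 × 0.24 = 20.64
  Portfolio 71 × 0.1 = 7.1
  Problem sets 73.5 × 0.59 = 43.365
Sum = 76.677
76.677 is ≥ 73 and < 77 → C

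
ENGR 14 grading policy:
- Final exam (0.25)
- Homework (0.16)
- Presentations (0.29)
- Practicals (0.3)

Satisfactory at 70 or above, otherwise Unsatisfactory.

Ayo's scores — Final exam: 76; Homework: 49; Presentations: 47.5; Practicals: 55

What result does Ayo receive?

Unsatisfactory

Weighted total:
  Final exam 76 × 0.25 = 19
  Homework 49 × 0.16 = 7.84
  Presentations 47.5 × 0.29 = 13.775
  Practicals 55 × 0.3 = 16.5
Sum = 57.115
57.115 < 70 → Unsatisfactory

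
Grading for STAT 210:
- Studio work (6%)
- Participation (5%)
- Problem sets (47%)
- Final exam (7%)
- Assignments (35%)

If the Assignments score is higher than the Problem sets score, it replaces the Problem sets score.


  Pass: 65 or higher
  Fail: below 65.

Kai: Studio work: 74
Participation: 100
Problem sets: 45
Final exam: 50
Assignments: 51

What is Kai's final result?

Assignments (51) > Problem sets (45), so Problem sets counts as 51.
Weighted total:
  Studio work 74 × 0.06 = 4.44
  Participation 100 × 0.05 = 5
  Problem sets 51 × 0.47 = 23.97
  Final exam 50 × 0.07 = 3.5
  Assignments 51 × 0.35 = 17.85
Sum = 54.76
54.76 < 65 → Fail

Fail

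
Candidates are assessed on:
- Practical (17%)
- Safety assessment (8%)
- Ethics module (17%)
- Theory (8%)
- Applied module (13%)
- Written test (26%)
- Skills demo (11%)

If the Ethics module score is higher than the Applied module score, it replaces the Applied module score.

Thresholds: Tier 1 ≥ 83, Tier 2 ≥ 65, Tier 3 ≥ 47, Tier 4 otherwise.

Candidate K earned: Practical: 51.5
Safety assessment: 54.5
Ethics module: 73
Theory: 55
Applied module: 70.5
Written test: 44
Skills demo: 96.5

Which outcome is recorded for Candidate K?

Tier 3

Ethics module (73) > Applied module (70.5), so Applied module counts as 73.
Weighted total:
  Practical 51.5 × 0.17 = 8.755
  Safety assessment 54.5 × 0.08 = 4.36
  Ethics module 73 × 0.17 = 12.41
  Theory 55 × 0.08 = 4.4
  Applied module 73 × 0.13 = 9.49
  Written test 44 × 0.26 = 11.44
  Skills demo 96.5 × 0.11 = 10.615
Sum = 61.47
61.47 is ≥ 47 and < 65 → Tier 3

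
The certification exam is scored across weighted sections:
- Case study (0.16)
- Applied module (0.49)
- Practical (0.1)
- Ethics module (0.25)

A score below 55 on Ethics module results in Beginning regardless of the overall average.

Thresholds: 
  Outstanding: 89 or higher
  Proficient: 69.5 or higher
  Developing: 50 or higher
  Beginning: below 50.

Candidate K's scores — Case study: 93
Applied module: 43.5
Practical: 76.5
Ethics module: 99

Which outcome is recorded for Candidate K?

Ethics module score 99 ≥ 55: minimum met.
Weighted total:
  Case study 93 × 0.16 = 14.88
  Applied module 43.5 × 0.49 = 21.315
  Practical 76.5 × 0.1 = 7.65
  Ethics module 99 × 0.25 = 24.75
Sum = 68.595
68.595 is ≥ 50 and < 69.5 → Developing

Developing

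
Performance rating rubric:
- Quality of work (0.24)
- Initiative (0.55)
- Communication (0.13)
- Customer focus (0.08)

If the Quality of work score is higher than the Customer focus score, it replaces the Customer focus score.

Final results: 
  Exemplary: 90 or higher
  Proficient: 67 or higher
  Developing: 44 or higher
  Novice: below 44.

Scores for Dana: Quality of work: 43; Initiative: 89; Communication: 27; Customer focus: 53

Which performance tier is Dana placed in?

Proficient

Quality of work (43) ≤ Customer focus (53), so Customer focus stays at 53.
Weighted total:
  Quality of work 43 × 0.24 = 10.32
  Initiative 89 × 0.55 = 48.95
  Communication 27 × 0.13 = 3.51
  Customer focus 53 × 0.08 = 4.24
Sum = 67.02
67.02 is ≥ 67 and < 90 → Proficient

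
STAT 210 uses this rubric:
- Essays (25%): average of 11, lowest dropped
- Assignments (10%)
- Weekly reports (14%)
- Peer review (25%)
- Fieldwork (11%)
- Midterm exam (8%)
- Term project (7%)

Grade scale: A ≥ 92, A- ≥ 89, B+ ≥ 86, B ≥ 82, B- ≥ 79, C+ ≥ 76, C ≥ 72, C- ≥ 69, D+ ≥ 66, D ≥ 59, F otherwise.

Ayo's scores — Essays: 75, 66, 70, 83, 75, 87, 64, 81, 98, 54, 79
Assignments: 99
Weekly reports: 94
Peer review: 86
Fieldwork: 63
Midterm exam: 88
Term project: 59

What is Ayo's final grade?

B

Essays: drop 54 → average of remaining 10 = 778/10 = 77.8
Weighted total:
  Essays 77.8 × 0.25 = 19.45
  Assignments 99 × 0.1 = 9.9
  Weekly reports 94 × 0.14 = 13.16
  Peer review 86 × 0.25 = 21.5
  Fieldwork 63 × 0.11 = 6.93
  Midterm exam 88 × 0.08 = 7.04
  Term project 59 × 0.07 = 4.13
Sum = 82.11
82.11 is ≥ 82 and < 86 → B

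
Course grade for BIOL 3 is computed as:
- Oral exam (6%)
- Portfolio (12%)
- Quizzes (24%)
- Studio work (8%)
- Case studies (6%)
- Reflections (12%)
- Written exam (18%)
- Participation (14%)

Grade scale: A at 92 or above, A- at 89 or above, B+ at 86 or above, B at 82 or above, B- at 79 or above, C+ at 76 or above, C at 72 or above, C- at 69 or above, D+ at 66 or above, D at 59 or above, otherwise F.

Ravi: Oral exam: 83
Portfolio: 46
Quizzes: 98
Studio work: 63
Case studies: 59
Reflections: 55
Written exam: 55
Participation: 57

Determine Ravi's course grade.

Weighted total:
  Oral exam 83 × 0.06 = 4.98
  Portfolio 46 × 0.12 = 5.52
  Quizzes 98 × 0.24 = 23.52
  Studio work 63 × 0.08 = 5.04
  Case studies 59 × 0.06 = 3.54
  Reflections 55 × 0.12 = 6.6
  Written exam 55 × 0.18 = 9.9
  Participation 57 × 0.14 = 7.98
Sum = 67.08
67.08 is ≥ 66 and < 69 → D+

D+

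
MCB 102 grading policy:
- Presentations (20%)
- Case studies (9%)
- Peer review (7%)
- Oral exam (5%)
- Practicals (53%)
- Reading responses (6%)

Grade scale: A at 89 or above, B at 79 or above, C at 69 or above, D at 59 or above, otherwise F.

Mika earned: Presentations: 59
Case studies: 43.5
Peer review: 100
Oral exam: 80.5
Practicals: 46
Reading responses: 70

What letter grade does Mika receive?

Weighted total:
  Presentations 59 × 0.2 = 11.8
  Case studies 43.5 × 0.09 = 3.915
  Peer review 100 × 0.07 = 7
  Oral exam 80.5 × 0.05 = 4.025
  Practicals 46 × 0.53 = 24.38
  Reading responses 70 × 0.06 = 4.2
Sum = 55.32
55.32 < 59 → F

F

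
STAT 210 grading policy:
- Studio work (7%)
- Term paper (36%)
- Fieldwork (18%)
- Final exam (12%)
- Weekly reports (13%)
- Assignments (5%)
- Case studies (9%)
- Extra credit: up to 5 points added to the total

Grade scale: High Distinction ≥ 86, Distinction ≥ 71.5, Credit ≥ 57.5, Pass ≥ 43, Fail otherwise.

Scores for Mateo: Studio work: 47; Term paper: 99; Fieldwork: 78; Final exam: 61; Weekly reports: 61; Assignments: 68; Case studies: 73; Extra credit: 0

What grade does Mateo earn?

Distinction

Weighted total:
  Studio work 47 × 0.07 = 3.29
  Term paper 99 × 0.36 = 35.64
  Fieldwork 78 × 0.18 = 14.04
  Final exam 61 × 0.12 = 7.32
  Weekly reports 61 × 0.13 = 7.93
  Assignments 68 × 0.05 = 3.4
  Case studies 73 × 0.09 = 6.57
Sum = 78.19
Extra credit: 78.19 + 0 = 78.19
78.19 is ≥ 71.5 and < 86 → Distinction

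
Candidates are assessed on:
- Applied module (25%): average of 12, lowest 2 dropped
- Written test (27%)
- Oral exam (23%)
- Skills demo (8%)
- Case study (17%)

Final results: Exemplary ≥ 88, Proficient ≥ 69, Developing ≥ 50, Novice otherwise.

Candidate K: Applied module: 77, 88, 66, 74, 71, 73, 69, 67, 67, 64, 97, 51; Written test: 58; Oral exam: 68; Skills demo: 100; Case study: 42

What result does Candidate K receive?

Applied module: drop 51, 64 → average of remaining 10 = 749/10 = 74.9
Weighted total:
  Applied module 74.9 × 0.25 = 18.725
  Written test 58 × 0.27 = 15.66
  Oral exam 68 × 0.23 = 15.64
  Skills demo 100 × 0.08 = 8
  Case study 42 × 0.17 = 7.14
Sum = 65.165
65.165 is ≥ 50 and < 69 → Developing

Developing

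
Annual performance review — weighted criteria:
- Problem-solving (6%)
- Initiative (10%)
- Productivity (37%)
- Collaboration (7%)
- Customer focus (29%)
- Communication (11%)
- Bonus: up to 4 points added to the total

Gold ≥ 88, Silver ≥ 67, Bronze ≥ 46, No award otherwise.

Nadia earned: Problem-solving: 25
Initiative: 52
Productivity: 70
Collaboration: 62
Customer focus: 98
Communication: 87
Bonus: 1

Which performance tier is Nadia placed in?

Weighted total:
  Problem-solving 25 × 0.06 = 1.5
  Initiative 52 × 0.1 = 5.2
  Productivity 70 × 0.37 = 25.9
  Collaboration 62 × 0.07 = 4.34
  Customer focus 98 × 0.29 = 28.42
  Communication 87 × 0.11 = 9.57
Sum = 74.93
Bonus: 74.93 + 1 = 75.93
75.93 is ≥ 67 and < 88 → Silver

Silver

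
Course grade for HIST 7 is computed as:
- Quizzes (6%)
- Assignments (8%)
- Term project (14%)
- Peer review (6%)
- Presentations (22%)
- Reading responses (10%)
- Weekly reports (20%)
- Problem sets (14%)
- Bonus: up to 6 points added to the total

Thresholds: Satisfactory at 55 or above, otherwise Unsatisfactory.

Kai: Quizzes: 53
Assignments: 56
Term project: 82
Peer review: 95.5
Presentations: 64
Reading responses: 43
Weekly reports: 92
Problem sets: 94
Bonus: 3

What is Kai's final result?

Weighted total:
  Quizzes 53 × 0.06 = 3.18
  Assignments 56 × 0.08 = 4.48
  Term project 82 × 0.14 = 11.48
  Peer review 95.5 × 0.06 = 5.73
  Presentations 64 × 0.22 = 14.08
  Reading responses 43 × 0.1 = 4.3
  Weekly reports 92 × 0.2 = 18.4
  Problem sets 94 × 0.14 = 13.16
Sum = 74.81
Bonus: 74.81 + 3 = 77.81
77.81 ≥ 55 → Satisfactory

Satisfactory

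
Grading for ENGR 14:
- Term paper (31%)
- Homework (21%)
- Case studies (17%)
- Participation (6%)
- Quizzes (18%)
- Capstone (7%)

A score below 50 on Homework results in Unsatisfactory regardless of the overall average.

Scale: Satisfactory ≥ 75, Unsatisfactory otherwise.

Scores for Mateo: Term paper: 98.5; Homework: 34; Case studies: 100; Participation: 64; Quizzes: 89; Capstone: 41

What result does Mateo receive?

Homework score 34 < 50: minimum not met.
Weighted total:
  Term paper 98.5 × 0.31 = 30.535
  Homework 34 × 0.21 = 7.14
  Case studies 100 × 0.17 = 17
  Participation 64 × 0.06 = 3.84
  Quizzes 89 × 0.18 = 16.02
  Capstone 41 × 0.07 = 2.87
Sum = 77.405
Because the Homework minimum was not met, the result is Unsatisfactory.

Unsatisfactory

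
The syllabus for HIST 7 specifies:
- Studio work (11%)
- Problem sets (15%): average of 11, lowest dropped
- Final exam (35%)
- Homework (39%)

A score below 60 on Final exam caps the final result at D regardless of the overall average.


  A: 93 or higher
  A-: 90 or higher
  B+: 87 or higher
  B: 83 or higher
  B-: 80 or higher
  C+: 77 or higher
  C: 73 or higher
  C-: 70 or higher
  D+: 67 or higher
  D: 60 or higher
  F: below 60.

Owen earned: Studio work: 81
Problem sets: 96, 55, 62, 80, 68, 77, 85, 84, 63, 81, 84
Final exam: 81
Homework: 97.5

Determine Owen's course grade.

Problem sets: drop 55 → average of remaining 10 = 780/10 = 78
Final exam score 81 ≥ 60: minimum met.
Weighted total:
  Studio work 81 × 0.11 = 8.91
  Problem sets 78 × 0.15 = 11.7
  Final exam 81 × 0.35 = 28.35
  Homework 97.5 × 0.39 = 38.025
Sum = 86.985
86.985 is ≥ 83 and < 87 → B

B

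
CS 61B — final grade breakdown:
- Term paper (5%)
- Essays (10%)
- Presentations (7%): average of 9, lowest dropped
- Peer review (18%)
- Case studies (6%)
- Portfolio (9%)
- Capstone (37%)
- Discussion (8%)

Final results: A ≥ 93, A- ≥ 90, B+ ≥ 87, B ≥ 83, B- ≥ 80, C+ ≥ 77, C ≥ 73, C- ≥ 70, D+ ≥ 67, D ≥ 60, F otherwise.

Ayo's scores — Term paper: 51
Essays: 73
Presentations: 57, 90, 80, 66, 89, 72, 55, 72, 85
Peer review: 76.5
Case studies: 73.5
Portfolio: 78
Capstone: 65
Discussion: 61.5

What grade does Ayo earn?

Presentations: drop 55 → average of remaining 8 = 611/8 = 76.375
Weighted total:
  Term paper 51 × 0.05 = 2.55
  Essays 73 × 0.1 = 7.3
  Presentations 76.375 × 0.07 = 5.34625
  Peer review 76.5 × 0.18 = 13.77
  Case studies 73.5 × 0.06 = 4.41
  Portfolio 78 × 0.09 = 7.02
  Capstone 65 × 0.37 = 24.05
  Discussion 61.5 × 0.08 = 4.92
Sum = 69.36625
69.36625 is ≥ 67 and < 70 → D+

D+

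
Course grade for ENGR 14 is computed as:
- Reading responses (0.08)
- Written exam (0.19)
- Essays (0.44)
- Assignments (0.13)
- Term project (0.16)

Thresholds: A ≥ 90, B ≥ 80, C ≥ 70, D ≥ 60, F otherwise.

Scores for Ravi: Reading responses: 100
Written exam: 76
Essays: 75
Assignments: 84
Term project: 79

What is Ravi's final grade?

Weighted total:
  Reading responses 100 × 0.08 = 8
  Written exam 76 × 0.19 = 14.44
  Essays 75 × 0.44 = 33
  Assignments 84 × 0.13 = 10.92
  Term project 79 × 0.16 = 12.64
Sum = 79
79 is ≥ 70 and < 80 → C

C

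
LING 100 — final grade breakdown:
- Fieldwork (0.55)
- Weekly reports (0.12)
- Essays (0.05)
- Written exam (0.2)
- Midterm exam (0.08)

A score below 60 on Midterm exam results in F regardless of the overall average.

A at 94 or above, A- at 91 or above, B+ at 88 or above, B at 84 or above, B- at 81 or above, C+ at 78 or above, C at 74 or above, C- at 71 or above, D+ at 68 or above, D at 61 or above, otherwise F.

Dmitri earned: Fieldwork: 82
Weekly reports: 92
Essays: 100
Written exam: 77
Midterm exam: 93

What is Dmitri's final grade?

B-

Midterm exam score 93 ≥ 60: minimum met.
Weighted total:
  Fieldwork 82 × 0.55 = 45.1
  Weekly reports 92 × 0.12 = 11.04
  Essays 100 × 0.05 = 5
  Written exam 77 × 0.2 = 15.4
  Midterm exam 93 × 0.08 = 7.44
Sum = 83.98
83.98 is ≥ 81 and < 84 → B-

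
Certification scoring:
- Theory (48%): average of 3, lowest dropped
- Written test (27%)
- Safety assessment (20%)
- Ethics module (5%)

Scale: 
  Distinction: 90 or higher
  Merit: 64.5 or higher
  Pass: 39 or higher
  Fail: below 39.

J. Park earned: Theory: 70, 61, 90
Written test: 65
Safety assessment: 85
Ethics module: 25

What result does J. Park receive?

Theory: drop 61 → average of remaining 2 = 160/2 = 80
Weighted total:
  Theory 80 × 0.48 = 38.4
  Written test 65 × 0.27 = 17.55
  Safety assessment 85 × 0.2 = 17
  Ethics module 25 × 0.05 = 1.25
Sum = 74.2
74.2 is ≥ 64.5 and < 90 → Merit

Merit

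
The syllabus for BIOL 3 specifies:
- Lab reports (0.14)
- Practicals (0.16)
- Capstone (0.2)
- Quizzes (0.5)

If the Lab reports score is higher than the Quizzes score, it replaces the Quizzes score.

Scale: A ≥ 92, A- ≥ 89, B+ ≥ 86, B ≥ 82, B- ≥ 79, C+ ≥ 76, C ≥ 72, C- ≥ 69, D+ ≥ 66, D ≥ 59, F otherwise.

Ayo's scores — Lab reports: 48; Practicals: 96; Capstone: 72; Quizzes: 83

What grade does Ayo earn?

C+

Lab reports (48) ≤ Quizzes (83), so Quizzes stays at 83.
Weighted total:
  Lab reports 48 × 0.14 = 6.72
  Practicals 96 × 0.16 = 15.36
  Capstone 72 × 0.2 = 14.4
  Quizzes 83 × 0.5 = 41.5
Sum = 77.98
77.98 is ≥ 76 and < 79 → C+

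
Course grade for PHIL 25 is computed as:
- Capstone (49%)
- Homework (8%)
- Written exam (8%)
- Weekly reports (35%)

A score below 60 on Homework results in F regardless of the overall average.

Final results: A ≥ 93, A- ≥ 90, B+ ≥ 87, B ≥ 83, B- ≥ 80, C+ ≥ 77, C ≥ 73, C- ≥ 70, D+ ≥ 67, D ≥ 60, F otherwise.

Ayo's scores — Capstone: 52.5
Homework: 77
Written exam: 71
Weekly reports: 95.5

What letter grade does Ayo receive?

C-

Homework score 77 ≥ 60: minimum met.
Weighted total:
  Capstone 52.5 × 0.49 = 25.725
  Homework 77 × 0.08 = 6.16
  Written exam 71 × 0.08 = 5.68
  Weekly reports 95.5 × 0.35 = 33.425
Sum = 70.99
70.99 is ≥ 70 and < 73 → C-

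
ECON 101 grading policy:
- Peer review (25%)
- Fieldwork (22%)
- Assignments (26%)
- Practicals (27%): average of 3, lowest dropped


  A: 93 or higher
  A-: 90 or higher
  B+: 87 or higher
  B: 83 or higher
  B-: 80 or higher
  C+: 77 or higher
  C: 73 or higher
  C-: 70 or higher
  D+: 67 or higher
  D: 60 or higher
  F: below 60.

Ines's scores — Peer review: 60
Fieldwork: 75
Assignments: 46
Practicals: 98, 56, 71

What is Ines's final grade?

Practicals: drop 56 → average of remaining 2 = 169/2 = 84.5
Weighted total:
  Peer review 60 × 0.25 = 15
  Fieldwork 75 × 0.22 = 16.5
  Assignments 46 × 0.26 = 11.96
  Practicals 84.5 × 0.27 = 22.815
Sum = 66.275
66.275 is ≥ 60 and < 67 → D

D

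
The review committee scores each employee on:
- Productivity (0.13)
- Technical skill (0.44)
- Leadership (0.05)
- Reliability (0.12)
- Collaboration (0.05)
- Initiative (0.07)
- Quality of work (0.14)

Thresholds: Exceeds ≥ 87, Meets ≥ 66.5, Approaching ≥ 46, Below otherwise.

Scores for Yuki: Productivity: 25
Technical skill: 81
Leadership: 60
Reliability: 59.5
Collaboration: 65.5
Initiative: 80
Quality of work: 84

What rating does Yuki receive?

Meets

Weighted total:
  Productivity 25 × 0.13 = 3.25
  Technical skill 81 × 0.44 = 35.64
  Leadership 60 × 0.05 = 3
  Reliability 59.5 × 0.12 = 7.14
  Collaboration 65.5 × 0.05 = 3.275
  Initiative 80 × 0.07 = 5.6
  Quality of work 84 × 0.14 = 11.76
Sum = 69.665
69.665 is ≥ 66.5 and < 87 → Meets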